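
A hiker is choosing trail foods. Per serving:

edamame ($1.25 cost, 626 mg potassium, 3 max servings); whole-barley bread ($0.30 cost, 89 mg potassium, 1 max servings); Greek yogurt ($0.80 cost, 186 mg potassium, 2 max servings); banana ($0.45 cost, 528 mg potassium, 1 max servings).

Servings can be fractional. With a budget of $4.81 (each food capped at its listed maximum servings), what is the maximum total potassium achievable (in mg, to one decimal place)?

2567.1 mg

Potassium per dollar: banana 1173, edamame 500.8, whole-barley bread 296.7, Greek yogurt 232.5.
Take 1 serving of banana: spends $0.45, +528.0 mg potassium (running total 528.0 mg).
Take 3 servings of edamame: spends $3.75, +1878.0 mg potassium (running total 2406.0 mg).
Take 1 serving of whole-barley bread: spends $0.30, +89.0 mg potassium (running total 2495.0 mg).
Take 0.3875 servings of Greek yogurt: spends $0.31, +72.1 mg potassium (running total 2567.1 mg).
Greedy by best ratio exhausts the cost allowance optimally: 2567.1 mg.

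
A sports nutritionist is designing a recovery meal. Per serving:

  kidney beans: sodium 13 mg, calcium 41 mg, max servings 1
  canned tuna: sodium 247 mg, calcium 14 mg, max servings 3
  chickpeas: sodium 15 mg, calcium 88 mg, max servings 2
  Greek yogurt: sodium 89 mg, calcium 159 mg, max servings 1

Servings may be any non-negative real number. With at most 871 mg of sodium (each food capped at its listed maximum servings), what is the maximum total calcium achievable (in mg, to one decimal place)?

417.9 mg

Calcium per mg sodium: chickpeas 5.867, kidney beans 3.154, Greek yogurt 1.787, canned tuna 0.05668.
Take 2 servings of chickpeas: uses 30 mg sodium, +176.0 mg calcium (running total 176.0 mg).
Take 1 serving of kidney beans: uses 13 mg sodium, +41.0 mg calcium (running total 217.0 mg).
Take 1 serving of Greek yogurt: uses 89 mg sodium, +159.0 mg calcium (running total 376.0 mg).
Take 2.992 servings of canned tuna: uses 739 mg sodium, +41.9 mg calcium (running total 417.9 mg).
Greedy by best ratio exhausts the sodium allowance optimally: 417.9 mg.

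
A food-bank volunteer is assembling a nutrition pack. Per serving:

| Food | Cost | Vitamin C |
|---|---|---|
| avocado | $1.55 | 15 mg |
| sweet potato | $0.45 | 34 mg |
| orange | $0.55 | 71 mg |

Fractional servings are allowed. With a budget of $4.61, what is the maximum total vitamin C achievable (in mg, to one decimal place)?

Vitamin C per dollar: orange 129.1, sweet potato 75.56, avocado 9.677.
With no serving limits, spend the whole cost allowance on orange: $4.61 / $0.55 × 71 mg = 595.1 mg.

595.1 mg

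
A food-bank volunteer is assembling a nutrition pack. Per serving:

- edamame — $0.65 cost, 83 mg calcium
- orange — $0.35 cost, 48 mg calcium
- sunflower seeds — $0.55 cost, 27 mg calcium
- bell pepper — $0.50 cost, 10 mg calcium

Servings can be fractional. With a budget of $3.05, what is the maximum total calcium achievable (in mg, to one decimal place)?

418.3 mg

Calcium per dollar: orange 137.1, edamame 127.7, sunflower seeds 49.09, bell pepper 20.
With no serving limits, spend the whole cost allowance on orange: $3.05 / $0.35 × 48 mg = 418.3 mg.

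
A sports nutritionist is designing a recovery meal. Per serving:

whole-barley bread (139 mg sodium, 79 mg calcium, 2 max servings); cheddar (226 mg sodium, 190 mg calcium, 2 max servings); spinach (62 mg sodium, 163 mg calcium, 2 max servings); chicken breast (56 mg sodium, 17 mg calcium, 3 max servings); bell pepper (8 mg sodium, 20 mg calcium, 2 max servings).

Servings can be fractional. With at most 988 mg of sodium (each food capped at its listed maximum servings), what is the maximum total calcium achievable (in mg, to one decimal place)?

939.8 mg

Calcium per mg sodium: spinach 2.629, bell pepper 2.5, cheddar 0.8407, whole-barley bread 0.5683, chicken breast 0.3036.
Take 2 servings of spinach: uses 124 mg sodium, +326.0 mg calcium (running total 326.0 mg).
Take 2 servings of bell pepper: uses 16 mg sodium, +40.0 mg calcium (running total 366.0 mg).
Take 2 servings of cheddar: uses 452 mg sodium, +380.0 mg calcium (running total 746.0 mg).
Take 2 servings of whole-barley bread: uses 278 mg sodium, +158.0 mg calcium (running total 904.0 mg).
Take 2.107 servings of chicken breast: uses 118 mg sodium, +35.8 mg calcium (running total 939.8 mg).
Filling greedily by calcium-per-mg sodium is optimal for one linear limit, giving 939.8 mg.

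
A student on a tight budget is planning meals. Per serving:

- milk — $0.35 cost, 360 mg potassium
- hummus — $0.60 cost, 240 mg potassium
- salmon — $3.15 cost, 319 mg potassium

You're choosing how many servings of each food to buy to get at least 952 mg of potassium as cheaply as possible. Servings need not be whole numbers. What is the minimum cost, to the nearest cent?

$0.93

Cost per mg of potassium: milk $0.0010, hummus $0.0025, salmon $0.0099.
With no serving limits, use only milk: 952 mg / 360 mg = 2.644 servings × $0.35 = $0.93.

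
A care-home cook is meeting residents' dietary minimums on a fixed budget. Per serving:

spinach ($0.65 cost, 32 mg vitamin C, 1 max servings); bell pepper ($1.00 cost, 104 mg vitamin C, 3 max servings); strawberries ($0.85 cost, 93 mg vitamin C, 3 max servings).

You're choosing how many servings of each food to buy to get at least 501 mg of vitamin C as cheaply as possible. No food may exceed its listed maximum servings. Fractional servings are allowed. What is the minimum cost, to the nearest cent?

Cost per mg of vitamin C: strawberries $0.0091, bell pepper $0.0096, spinach $0.0203.
Take 3 servings of strawberries: +279.0 mg vitamin C for $2.55 (total $2.55, still need 222.0 mg).
Take 2.135 servings of bell pepper: +222.0 mg vitamin C for $2.13 (total $4.68, still need 0.0 mg).
Greedy by cheapest-per-mg is optimal for a single linear constraint, so the minimum cost is $4.68.

$4.68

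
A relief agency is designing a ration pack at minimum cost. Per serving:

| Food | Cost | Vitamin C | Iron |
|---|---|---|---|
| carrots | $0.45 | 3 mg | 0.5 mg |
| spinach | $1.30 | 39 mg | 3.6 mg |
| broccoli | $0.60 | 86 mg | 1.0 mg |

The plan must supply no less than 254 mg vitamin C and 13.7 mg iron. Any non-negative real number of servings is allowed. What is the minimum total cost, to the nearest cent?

A basic optimal solution has at most two foods positive. Try each food alone and each pair with both targets met exactly.
carrots only: max(254/3, 13.7/0.5) = 84.67 servings → $38.10.
spinach only: max(254/39, 13.7/3.6) = 6.513 servings → $8.47.
broccoli only: max(254/86, 13.7/1.0) = 13.7 servings → $8.22.
carrots + spinach: intersection lies outside the first quadrant.
carrots + broccoli with both tight: 23.11 servings and 2.147 servings → $11.69.
spinach + broccoli with both tight: 3.415 servings and 1.405 servings → $5.28.
The minimum over all feasible corners is $5.28.

$5.28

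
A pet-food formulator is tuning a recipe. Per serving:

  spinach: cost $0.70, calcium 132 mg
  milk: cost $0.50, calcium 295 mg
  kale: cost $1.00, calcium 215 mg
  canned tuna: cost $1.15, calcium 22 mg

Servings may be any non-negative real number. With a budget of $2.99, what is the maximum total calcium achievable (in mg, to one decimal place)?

Calcium per dollar: milk 590, kale 215, spinach 188.6, canned tuna 19.13.
With no serving limits, spend the whole cost allowance on milk: $2.99 / $0.50 × 295 mg = 1764.1 mg.

1764.1 mg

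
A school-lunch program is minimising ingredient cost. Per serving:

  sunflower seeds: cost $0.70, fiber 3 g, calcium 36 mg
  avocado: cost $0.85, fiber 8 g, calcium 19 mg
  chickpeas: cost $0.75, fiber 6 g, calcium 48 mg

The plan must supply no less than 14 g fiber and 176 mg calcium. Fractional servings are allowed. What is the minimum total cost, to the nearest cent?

A basic optimal solution has at most two foods positive. Try each food alone and each pair with both targets met exactly.
sunflower seeds only: max(14/3, 176/36) = 4.889 servings → $3.42.
avocado only: max(14/8, 176/19) = 9.263 servings → $7.87.
chickpeas only: max(14/6, 176/48) = 3.667 servings → $2.75.
sunflower seeds + avocado with both targets exact would need a negative amount; discard.
sunflower seeds + chickpeas with both targets exact would need a negative amount; discard.
avocado + chickpeas with both targets exact would need a negative amount; discard.
Cheapest feasible corner: $2.75.

$2.75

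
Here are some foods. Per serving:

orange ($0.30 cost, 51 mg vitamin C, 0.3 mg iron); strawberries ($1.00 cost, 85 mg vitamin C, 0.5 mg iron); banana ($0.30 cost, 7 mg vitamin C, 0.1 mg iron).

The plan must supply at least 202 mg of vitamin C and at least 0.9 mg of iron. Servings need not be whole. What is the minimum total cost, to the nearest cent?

Two binding constraints pin down two serving amounts, so the optimal mix uses at most two foods. The candidates are each food alone (scaled to the tighter of vitamin C/iron) and each pair with both constraints tight.
orange only: max(202/51, 0.9/0.3) = 3.961 servings → $1.19.
strawberries only: max(202/85, 0.9/0.5) = 2.376 servings → $2.38.
banana only: max(202/7, 0.9/0.1) = 28.86 servings → $8.66.
orange + strawberries (both tight): parallel constraints — no distinct corner.
orange + banana: the both-tight solution has a negative serving — not a feasible corner.
strawberries + banana: intersection lies outside the first quadrant.
Cheapest feasible corner: $1.19.

$1.19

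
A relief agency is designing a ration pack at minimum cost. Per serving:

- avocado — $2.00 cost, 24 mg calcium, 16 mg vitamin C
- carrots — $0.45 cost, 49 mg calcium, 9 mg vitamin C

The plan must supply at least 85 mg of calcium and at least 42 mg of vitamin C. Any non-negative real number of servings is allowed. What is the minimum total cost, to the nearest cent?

This is a tiny linear program; its minimum lies at a vertex of the feasible set. List the vertices and price them.
avocado only: max(85/24, 42/16) = 3.542 servings → $7.08.
carrots only: max(85/49, 42/9) = 4.667 servings → $2.10.
avocado + carrots with both tight: 2.276 servings and 0.6197 servings → $4.83.
Cheapest feasible corner: $2.10.

$2.10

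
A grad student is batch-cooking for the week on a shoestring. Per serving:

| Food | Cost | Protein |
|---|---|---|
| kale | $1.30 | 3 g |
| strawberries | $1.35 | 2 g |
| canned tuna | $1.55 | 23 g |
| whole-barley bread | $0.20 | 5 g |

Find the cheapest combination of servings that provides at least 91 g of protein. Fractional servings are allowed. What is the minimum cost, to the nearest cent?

$3.64

Cost per g of protein: whole-barley bread $0.0400, canned tuna $0.0674, kale $0.4333, strawberries $0.6750.
With no serving limits, use only whole-barley bread: 91 g / 5 g = 18.2 servings × $0.20 = $3.64.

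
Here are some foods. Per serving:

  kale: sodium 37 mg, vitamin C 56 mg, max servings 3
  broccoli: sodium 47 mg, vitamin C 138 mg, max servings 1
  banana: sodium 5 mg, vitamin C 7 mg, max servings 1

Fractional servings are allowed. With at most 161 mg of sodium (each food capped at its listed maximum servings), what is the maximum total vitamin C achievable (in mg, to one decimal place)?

Vitamin C per mg sodium: broccoli 2.936, kale 1.514, banana 1.4.
Take 1 serving of broccoli: uses 47 mg sodium, +138.0 mg vitamin C (running total 138.0 mg).
Take 3 servings of kale: uses 111 mg sodium, +168.0 mg vitamin C (running total 306.0 mg).
Take 0.6 servings of banana: uses 3 mg sodium, +4.2 mg vitamin C (running total 310.2 mg).
Filling greedily by vitamin C-per-mg sodium is optimal for one linear limit, giving 310.2 mg.

310.2 mg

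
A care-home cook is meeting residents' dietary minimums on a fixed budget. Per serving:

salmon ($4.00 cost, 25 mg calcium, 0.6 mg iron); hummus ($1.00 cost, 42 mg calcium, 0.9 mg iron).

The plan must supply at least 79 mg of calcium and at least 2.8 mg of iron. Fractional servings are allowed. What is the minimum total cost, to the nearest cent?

An LP optimum is at a vertex; with two nutrient constraints at most two foods are used. Check each candidate.
salmon only: max(79/25, 2.8/0.6) = 4.667 servings → $18.67.
hummus only: max(79/42, 2.8/0.9) = 3.111 servings → $3.11.
salmon + hummus: intersection lies outside the first quadrant.
The minimum over all feasible corners is $3.11.

$3.11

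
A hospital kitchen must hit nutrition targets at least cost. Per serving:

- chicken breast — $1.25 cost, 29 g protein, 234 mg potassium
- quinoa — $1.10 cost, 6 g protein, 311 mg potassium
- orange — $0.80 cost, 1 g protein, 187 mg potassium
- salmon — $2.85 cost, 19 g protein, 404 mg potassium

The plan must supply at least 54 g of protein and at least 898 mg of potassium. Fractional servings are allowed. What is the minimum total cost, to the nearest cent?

This is a tiny linear program; its minimum lies at a vertex of the feasible set. List the vertices and price them.
chicken breast only: max(54/29, 898/234) = 3.838 servings → $4.80.
quinoa only: max(54/6, 898/311) = 9 servings → $9.90.
orange only: max(54/1, 898/187) = 54 servings → $43.20.
salmon only: max(54/19, 898/404) = 2.842 servings → $8.10.
chicken breast + quinoa with both tight: 1.498 servings and 1.76 servings → $3.81.
chicken breast + orange with both tight: 1.773 servings and 2.584 servings → $4.28.
chicken breast + salmon with both tight: 0.6539 servings and 1.844 servings → $6.07.
quinoa + orange with both targets exact would need a negative amount; discard.
quinoa + salmon: intersection lies outside the first quadrant.
orange + salmon: intersection lies outside the first quadrant.
So the least-cost plan costs $3.81.

$3.81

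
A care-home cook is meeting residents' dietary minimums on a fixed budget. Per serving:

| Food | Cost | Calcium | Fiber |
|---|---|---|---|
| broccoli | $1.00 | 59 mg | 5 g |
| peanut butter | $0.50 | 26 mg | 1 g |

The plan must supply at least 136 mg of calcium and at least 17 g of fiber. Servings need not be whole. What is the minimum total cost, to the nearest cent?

The cheapest plan sits at a corner of the feasible region — with two constraints it uses at most two foods.
broccoli only: max(136/59, 17/5) = 3.4 servings → $3.40.
peanut butter only: max(136/26, 17/1) = 17 servings → $8.50.
broccoli + peanut butter with both targets exact would need a negative amount; discard.
The minimum over all feasible corners is $3.40.

$3.40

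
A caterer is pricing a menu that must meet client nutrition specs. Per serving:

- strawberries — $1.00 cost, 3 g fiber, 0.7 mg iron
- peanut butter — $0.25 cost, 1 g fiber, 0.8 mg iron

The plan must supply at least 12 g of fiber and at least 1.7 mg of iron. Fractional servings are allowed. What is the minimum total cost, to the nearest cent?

strawberries only: max(12/3, 1.7/0.7) = 4 servings → $4.00.
peanut butter only: max(12/1, 1.7/0.8) = 12 servings → $3.00.
strawberries + peanut butter: intersection lies outside the first quadrant.
So the least-cost plan costs $3.00.

$3.00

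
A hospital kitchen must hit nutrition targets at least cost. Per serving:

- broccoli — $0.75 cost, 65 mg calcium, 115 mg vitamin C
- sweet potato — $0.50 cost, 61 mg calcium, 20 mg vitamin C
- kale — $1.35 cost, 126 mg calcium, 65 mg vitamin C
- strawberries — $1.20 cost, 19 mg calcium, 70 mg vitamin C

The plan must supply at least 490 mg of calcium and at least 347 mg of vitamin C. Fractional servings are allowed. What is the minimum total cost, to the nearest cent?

$4.45

An LP optimum is at a vertex; with two nutrient constraints at most two foods are used. Check each candidate.
broccoli only: max(490/65, 347/115) = 7.538 servings → $5.65.
sweet potato only: max(490/61, 347/20) = 17.35 servings → $8.68.
kale only: max(490/126, 347/65) = 5.338 servings → $7.21.
strawberries only: max(490/19, 347/70) = 25.79 servings → $30.95.
broccoli + sweet potato with both tight: 1.989 servings and 5.913 servings → $4.45.
broccoli + kale with both tight: 1.157 servings and 3.292 servings → $5.31.
broccoli + strawberries with both targets exact would need a negative amount; discard.
sweet potato + kale with both targets exact would need a negative amount; discard.
sweet potato + strawberries with both tight: 7.123 servings and 2.922 servings → $7.07.
kale + strawberries with both tight: 3.653 servings and 1.565 servings → $6.81.
So the least-cost plan costs $4.45.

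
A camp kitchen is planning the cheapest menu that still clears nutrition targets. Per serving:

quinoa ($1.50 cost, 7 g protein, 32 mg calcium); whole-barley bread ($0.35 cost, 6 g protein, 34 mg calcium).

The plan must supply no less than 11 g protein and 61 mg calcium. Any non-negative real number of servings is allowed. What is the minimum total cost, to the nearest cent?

Minimising a linear cost over {protein ≥ 11, calcium ≥ 61, servings ≥ 0} — the optimum is at a vertex, using one or two foods.
quinoa only: max(11/7, 61/32) = 1.906 servings → $2.86.
whole-barley bread only: max(11/6, 61/34) = 1.833 servings → $0.64.
quinoa + whole-barley bread with both tight: 0.1739 servings and 1.63 servings → $0.83.
Cheapest feasible corner: $0.64.

$0.64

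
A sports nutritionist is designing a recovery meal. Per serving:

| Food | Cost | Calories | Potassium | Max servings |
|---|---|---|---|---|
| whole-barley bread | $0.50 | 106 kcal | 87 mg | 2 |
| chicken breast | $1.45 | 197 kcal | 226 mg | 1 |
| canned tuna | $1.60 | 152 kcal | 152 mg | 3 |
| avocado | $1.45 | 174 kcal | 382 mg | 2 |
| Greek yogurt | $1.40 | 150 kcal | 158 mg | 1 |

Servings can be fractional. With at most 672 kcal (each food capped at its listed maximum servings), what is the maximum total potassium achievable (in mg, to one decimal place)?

Potassium per kcal: avocado 2.195, chicken breast 1.147, Greek yogurt 1.053, canned tuna 1, whole-barley bread 0.8208.
Take 2 servings of avocado: uses 348 kcal, +764.0 mg potassium (running total 764.0 mg).
Take 1 serving of chicken breast: uses 197 kcal, +226.0 mg potassium (running total 990.0 mg).
Take 0.8467 servings of Greek yogurt: uses 127 kcal, +133.8 mg potassium (running total 1123.8 mg).
Filling greedily by potassium-per-kcal is optimal for one linear limit, giving 1123.8 mg.

1123.8 mg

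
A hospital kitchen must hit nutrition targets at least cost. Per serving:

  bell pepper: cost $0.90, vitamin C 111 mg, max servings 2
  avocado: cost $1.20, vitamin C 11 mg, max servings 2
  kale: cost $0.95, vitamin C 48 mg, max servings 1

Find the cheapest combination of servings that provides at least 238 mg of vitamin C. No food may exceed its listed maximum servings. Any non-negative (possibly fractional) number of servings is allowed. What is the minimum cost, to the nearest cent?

Cost per mg of vitamin C: bell pepper $0.0081, kale $0.0198, avocado $0.1091.
Take 2 servings of bell pepper: +222.0 mg vitamin C for $1.80 (total $1.80, still need 16.0 mg).
Take 0.3333 servings of kale: +16.0 mg vitamin C for $0.32 (total $2.12, still need 0.0 mg).
Greedy by cheapest-per-mg is optimal for a single linear constraint, so the minimum cost is $2.12.

$2.12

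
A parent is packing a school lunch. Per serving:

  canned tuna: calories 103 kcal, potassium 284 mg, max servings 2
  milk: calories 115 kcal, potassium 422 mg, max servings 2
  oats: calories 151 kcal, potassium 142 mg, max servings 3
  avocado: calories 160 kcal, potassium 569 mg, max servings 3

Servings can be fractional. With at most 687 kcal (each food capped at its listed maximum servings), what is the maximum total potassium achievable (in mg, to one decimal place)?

Potassium per kcal: milk 3.67, avocado 3.556, canned tuna 2.757, oats 0.9404.
Take 2 servings of milk: uses 230 kcal, +844.0 mg potassium (running total 844.0 mg).
Take 2.856 servings of avocado: uses 457 kcal, +1625.2 mg potassium (running total 2469.2 mg).
Greedy by best ratio exhausts the calories allowance optimally: 2469.2 mg.

2469.2 mg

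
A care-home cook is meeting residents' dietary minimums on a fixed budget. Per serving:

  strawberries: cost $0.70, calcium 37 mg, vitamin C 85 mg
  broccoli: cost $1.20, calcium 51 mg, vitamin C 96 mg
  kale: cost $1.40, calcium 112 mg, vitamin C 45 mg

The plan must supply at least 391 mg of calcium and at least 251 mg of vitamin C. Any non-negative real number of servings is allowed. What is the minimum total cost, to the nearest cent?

$5.21

A basic optimal solution has at most two foods positive. Try each food alone and each pair with both targets met exactly.
strawberries only: max(391/37, 251/85) = 10.57 servings → $7.40.
broccoli only: max(391/51, 251/96) = 7.667 servings → $9.20.
kale only: max(391/112, 251/45) = 5.578 servings → $7.81.
strawberries + broccoli: intersection lies outside the first quadrant.
strawberries + kale with both tight: 1.339 servings and 3.049 servings → $5.21.
broccoli + kale with both tight: 1.244 servings and 2.925 servings → $5.59.
Cheapest feasible corner: $5.21.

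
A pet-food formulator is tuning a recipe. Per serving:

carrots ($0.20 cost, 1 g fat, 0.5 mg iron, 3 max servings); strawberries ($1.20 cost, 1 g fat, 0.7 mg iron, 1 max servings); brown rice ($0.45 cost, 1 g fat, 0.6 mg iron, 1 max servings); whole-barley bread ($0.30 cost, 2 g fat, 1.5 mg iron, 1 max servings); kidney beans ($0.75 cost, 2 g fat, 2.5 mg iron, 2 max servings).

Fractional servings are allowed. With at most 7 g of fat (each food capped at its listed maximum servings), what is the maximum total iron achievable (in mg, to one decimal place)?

7.2 mg

Iron per g fat: kidney beans 1.25, whole-barley bread 0.75, strawberries 0.7, brown rice 0.6, carrots 0.5.
Take 2 servings of kidney beans: uses 4 g fat, +5.0 mg iron (running total 5.0 mg).
Take 1 serving of whole-barley bread: uses 2 g fat, +1.5 mg iron (running total 6.5 mg).
Take 1 serving of strawberries: uses 1 g fat, +0.7 mg iron (running total 7.2 mg).
Filling greedily by iron-per-g fat is optimal for one linear limit, giving 7.2 mg.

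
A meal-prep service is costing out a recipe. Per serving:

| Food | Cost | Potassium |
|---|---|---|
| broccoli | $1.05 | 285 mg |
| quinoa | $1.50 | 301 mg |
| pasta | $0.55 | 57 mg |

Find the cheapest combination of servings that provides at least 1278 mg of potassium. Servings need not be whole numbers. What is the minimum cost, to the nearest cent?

Cost per mg of potassium: broccoli $0.0037, quinoa $0.0050, pasta $0.0096.
With no serving limits, use only broccoli: 1278 mg / 285 mg = 4.484 servings × $1.05 = $4.71.

$4.71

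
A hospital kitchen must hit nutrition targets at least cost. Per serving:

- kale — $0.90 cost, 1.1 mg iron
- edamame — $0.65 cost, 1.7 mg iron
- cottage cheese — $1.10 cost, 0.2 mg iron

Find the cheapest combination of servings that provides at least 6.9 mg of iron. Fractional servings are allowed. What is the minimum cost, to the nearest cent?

$2.64

Cost per mg of iron: edamame $0.3824, kale $0.8182, cottage cheese $5.5000.
With no serving limits, use only edamame: 6.9 mg / 1.7 mg = 4.059 servings × $0.65 = $2.64.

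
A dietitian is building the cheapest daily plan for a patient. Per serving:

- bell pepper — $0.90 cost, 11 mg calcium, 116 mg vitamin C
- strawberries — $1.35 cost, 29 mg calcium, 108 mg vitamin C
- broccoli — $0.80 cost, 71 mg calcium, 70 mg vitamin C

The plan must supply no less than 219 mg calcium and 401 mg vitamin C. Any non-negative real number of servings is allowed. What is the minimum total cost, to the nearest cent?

$3.83

Minimising a linear cost over {calcium ≥ 219, vitamin C ≥ 401, servings ≥ 0} — the optimum is at a vertex, using one or two foods.
bell pepper only: max(219/11, 401/116) = 19.91 servings → $17.92.
strawberries only: max(219/29, 401/108) = 7.552 servings → $10.19.
broccoli only: max(219/71, 401/70) = 5.729 servings → $4.58.
bell pepper + strawberries with both targets exact would need a negative amount; discard.
bell pepper + broccoli with both tight: 1.76 servings and 2.812 servings → $3.83.
strawberries + broccoli with both tight: 2.331 servings and 2.132 servings → $4.85.
So the least-cost plan costs $3.83.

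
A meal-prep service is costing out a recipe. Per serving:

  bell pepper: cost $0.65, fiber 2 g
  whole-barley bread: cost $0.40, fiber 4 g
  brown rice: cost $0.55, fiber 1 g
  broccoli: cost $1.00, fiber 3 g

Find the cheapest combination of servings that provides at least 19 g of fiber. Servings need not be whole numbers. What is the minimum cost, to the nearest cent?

$1.90

Cost per g of fiber: whole-barley bread $0.1000, bell pepper $0.3250, broccoli $0.3333, brown rice $0.5500.
With no serving limits, use only whole-barley bread: 19 g / 4 g = 4.75 servings × $0.40 = $1.90.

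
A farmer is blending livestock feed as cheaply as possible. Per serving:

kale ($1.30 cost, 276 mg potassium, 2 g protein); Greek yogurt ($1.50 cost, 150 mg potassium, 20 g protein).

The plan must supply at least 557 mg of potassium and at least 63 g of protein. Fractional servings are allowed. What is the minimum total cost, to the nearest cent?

The cheapest plan sits at a corner of the feasible region — with two constraints it uses at most two foods.
kale only: max(557/276, 63/2) = 31.5 servings → $40.95.
Greek yogurt only: max(557/150, 63/20) = 3.713 servings → $5.57.
kale + Greek yogurt with both tight: 0.3238 servings and 3.118 servings → $5.10.
Cheapest feasible corner: $5.10.

$5.10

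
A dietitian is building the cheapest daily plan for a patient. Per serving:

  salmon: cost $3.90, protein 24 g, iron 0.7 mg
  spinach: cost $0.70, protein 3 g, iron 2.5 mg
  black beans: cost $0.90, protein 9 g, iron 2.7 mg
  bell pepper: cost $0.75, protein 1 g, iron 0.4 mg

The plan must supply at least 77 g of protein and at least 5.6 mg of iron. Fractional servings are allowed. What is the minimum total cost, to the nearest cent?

salmon only: max(77/24, 5.6/0.7) = 8 servings → $31.20.
spinach only: max(77/3, 5.6/2.5) = 25.67 servings → $17.97.
black beans only: max(77/9, 5.6/2.7) = 8.556 servings → $7.70.
bell pepper only: max(77/1, 5.6/0.4) = 77 servings → $57.75.
salmon + spinach with both tight: 3.035 servings and 1.39 servings → $12.81.
salmon + black beans with both tight: 2.692 servings and 1.376 servings → $11.74.
salmon + bell pepper with both tight: 2.831 servings and 9.045 servings → $17.83.
spinach + black beans with both targets exact would need a negative amount; discard.
spinach + bell pepper: intersection lies outside the first quadrant.
black beans + bell pepper: the both-tight solution has a negative serving — not a feasible corner.
So the least-cost plan costs $7.70.

$7.70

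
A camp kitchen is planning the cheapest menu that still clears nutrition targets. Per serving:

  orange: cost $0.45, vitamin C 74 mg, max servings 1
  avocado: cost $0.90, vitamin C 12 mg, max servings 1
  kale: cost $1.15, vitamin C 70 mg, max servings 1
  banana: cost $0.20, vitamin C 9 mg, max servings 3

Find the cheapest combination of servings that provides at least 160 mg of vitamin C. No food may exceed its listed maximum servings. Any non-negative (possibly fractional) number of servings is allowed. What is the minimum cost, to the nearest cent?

$1.96

Cost per mg of vitamin C: orange $0.0061, kale $0.0164, banana $0.0222, avocado $0.0750.
Take 1 serving of orange: +74.0 mg vitamin C for $0.45 (total $0.45, still need 86.0 mg).
Take 1 serving of kale: +70.0 mg vitamin C for $1.15 (total $1.60, still need 16.0 mg).
Take 1.778 servings of banana: +16.0 mg vitamin C for $0.36 (total $1.96, still need 0.0 mg).
Greedy by cheapest-per-mg is optimal for a single linear constraint, so the minimum cost is $1.96.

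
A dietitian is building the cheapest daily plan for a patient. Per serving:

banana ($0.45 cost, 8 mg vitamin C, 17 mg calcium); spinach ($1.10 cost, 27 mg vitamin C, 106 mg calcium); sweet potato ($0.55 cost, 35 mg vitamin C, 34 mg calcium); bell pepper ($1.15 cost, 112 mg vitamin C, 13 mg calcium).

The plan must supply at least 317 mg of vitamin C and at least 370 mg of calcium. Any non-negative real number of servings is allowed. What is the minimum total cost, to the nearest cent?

An LP optimum is at a vertex; with two nutrient constraints at most two foods are used. Check each candidate.
banana only: max(317/8, 370/17) = 39.62 servings → $17.83.
spinach only: max(317/27, 370/106) = 11.74 servings → $12.91.
sweet potato only: max(317/35, 370/34) = 10.88 servings → $5.99.
bell pepper only: max(317/112, 370/13) = 28.46 servings → $32.73.
banana + spinach: the both-tight solution has a negative serving — not a feasible corner.
banana + sweet potato with both tight: 6.724 servings and 7.52 servings → $7.16.
banana + bell pepper with both tight: 20.73 servings and 1.349 servings → $10.88.
spinach + sweet potato with both tight: 0.7779 servings and 8.457 servings → $5.51.
spinach + bell pepper with both tight: 3.239 servings and 2.049 servings → $5.92.
sweet potato + bell pepper with both targets exact would need a negative amount; discard.
So the least-cost plan costs $5.51.

$5.51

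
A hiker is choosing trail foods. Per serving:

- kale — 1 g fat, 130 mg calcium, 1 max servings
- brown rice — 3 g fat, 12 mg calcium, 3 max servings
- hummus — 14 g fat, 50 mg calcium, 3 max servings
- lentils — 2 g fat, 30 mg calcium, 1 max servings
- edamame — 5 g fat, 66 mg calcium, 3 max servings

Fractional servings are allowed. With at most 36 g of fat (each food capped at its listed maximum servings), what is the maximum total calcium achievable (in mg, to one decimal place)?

426.1 mg

Calcium per g fat: kale 130, lentils 15, edamame 13.2, brown rice 4, hummus 3.571.
Take 1 serving of kale: uses 1 g fat, +130.0 mg calcium (running total 130.0 mg).
Take 1 serving of lentils: uses 2 g fat, +30.0 mg calcium (running total 160.0 mg).
Take 3 servings of edamame: uses 15 g fat, +198.0 mg calcium (running total 358.0 mg).
Take 3 servings of brown rice: uses 9 g fat, +36.0 mg calcium (running total 394.0 mg).
Take 0.6429 servings of hummus: uses 9 g fat, +32.1 mg calcium (running total 426.1 mg).
Filling greedily by calcium-per-g fat is optimal for one linear limit, giving 426.1 mg.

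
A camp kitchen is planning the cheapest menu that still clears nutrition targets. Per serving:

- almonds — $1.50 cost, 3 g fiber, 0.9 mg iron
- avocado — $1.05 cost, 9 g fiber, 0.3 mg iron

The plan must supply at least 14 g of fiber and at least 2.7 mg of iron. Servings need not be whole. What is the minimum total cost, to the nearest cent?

$4.84

Two binding constraints pin down two serving amounts, so the optimal mix uses at most two foods. The candidates are each food alone (scaled to the tighter of fiber/iron) and each pair with both constraints tight.
almonds only: max(14/3, 2.7/0.9) = 4.667 servings → $7.00.
avocado only: max(14/9, 2.7/0.3) = 9 servings → $9.45.
almonds + avocado with both tight: 2.792 servings and 0.625 servings → $4.84.
The minimum over all feasible corners is $4.84.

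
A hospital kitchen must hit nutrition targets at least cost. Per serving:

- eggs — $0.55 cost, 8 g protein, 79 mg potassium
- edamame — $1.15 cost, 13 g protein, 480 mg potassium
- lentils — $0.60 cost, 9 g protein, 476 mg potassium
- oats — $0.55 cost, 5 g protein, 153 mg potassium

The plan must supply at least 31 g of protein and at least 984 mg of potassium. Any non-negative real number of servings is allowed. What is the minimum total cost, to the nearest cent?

$2.07

Minimising a linear cost over {protein ≥ 31, potassium ≥ 984, servings ≥ 0} — the optimum is at a vertex, using one or two foods.
eggs only: max(31/8, 984/79) = 12.46 servings → $6.85.
edamame only: max(31/13, 984/480) = 2.385 servings → $2.74.
lentils only: max(31/9, 984/476) = 3.444 servings → $2.07.
oats only: max(31/5, 984/153) = 6.431 servings → $3.54.
eggs + edamame with both tight: 0.7423 servings and 1.928 servings → $2.63.
eggs + lentils with both tight: 1.905 servings and 1.751 servings → $2.10.
eggs + oats with both targets exact would need a negative amount; discard.
edamame + lentils: the both-tight solution has a negative serving — not a feasible corner.
edamame + oats with both tight: 0.4307 servings and 5.08 servings → $3.29.
lentils + oats with both tight: 0.1765 servings and 5.882 servings → $3.34.
The minimum over all feasible corners is $2.07.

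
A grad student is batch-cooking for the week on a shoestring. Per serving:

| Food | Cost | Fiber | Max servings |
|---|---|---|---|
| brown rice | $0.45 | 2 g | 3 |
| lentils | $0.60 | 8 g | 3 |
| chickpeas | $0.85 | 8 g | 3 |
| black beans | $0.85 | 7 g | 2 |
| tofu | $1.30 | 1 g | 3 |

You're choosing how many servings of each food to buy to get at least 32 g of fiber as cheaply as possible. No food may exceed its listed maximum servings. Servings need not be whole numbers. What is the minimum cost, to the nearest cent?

Cost per g of fiber: lentils $0.0750, chickpeas $0.1062, black beans $0.1214, brown rice $0.2250, tofu $1.3000.
Take 3 servings of lentils: +24.0 g fiber for $1.80 (total $1.80, still need 8.0 g).
Take 1 serving of chickpeas: +8.0 g fiber for $0.85 (total $2.65, still need 0.0 g).
Filling from the cheapest source first is optimal under one linear minimum: $2.65.

$2.65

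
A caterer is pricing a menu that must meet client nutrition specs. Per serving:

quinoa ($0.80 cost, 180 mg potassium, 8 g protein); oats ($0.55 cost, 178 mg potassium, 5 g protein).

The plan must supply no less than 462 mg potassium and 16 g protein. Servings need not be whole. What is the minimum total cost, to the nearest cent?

This is a tiny linear program; its minimum lies at a vertex of the feasible set. List the vertices and price them.
quinoa only: max(462/180, 16/8) = 2.567 servings → $2.05.
oats only: max(462/178, 16/5) = 3.2 servings → $1.76.
quinoa + oats with both tight: 1.027 servings and 1.557 servings → $1.68.
Cheapest feasible corner: $1.68.

$1.68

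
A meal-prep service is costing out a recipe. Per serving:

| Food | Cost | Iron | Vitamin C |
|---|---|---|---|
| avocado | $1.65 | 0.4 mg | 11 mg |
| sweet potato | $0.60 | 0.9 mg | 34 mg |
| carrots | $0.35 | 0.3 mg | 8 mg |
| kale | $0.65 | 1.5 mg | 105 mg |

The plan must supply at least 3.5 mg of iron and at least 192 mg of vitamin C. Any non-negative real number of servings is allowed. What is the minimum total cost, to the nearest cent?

$1.52

Minimising a linear cost over {iron ≥ 3.5, vitamin C ≥ 192, servings ≥ 0} — the optimum is at a vertex, using one or two foods.
avocado only: max(3.5/0.4, 192/11) = 17.45 servings → $28.80.
sweet potato only: max(3.5/0.9, 192/34) = 5.647 servings → $3.39.
carrots only: max(3.5/0.3, 192/8) = 24 servings → $8.40.
kale only: max(3.5/1.5, 192/105) = 2.333 servings → $1.52.
avocado + sweet potato: the both-tight solution has a negative serving — not a feasible corner.
avocado + carrots with both targets exact would need a negative amount; discard.
avocado + kale with both tight: 3.118 servings and 1.502 servings → $6.12.
sweet potato + carrots: intersection lies outside the first quadrant.
sweet potato + kale with both tight: 1.828 servings and 1.237 servings → $1.90.
carrots + kale with both tight: 4.077 servings and 1.518 servings → $2.41.
So the least-cost plan costs $1.52.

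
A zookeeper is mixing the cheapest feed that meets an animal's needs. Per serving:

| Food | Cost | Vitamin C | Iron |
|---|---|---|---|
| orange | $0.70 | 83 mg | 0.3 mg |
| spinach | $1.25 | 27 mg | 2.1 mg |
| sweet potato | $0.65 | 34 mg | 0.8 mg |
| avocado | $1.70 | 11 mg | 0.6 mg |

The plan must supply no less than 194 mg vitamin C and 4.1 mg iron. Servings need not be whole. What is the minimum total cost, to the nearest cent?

$3.37

A basic optimal solution has at most two foods positive. Try each food alone and each pair with both targets met exactly.
orange only: max(194/83, 4.1/0.3) = 13.67 servings → $9.57.
spinach only: max(194/27, 4.1/2.1) = 7.185 servings → $8.98.
sweet potato only: max(194/34, 4.1/0.8) = 5.706 servings → $3.71.
avocado only: max(194/11, 4.1/0.6) = 17.64 servings → $29.98.
orange + spinach with both tight: 1.785 servings and 1.697 servings → $3.37.
orange + sweet potato with both tight: 0.2811 servings and 5.02 servings → $3.46.
orange + avocado with both tight: 1.533 servings and 6.067 servings → $11.39.
spinach + sweet potato: the both-tight solution has a negative serving — not a feasible corner.
spinach + avocado with both targets exact would need a negative amount; discard.
sweet potato + avocado: intersection lies outside the first quadrant.
Cheapest feasible corner: $3.37.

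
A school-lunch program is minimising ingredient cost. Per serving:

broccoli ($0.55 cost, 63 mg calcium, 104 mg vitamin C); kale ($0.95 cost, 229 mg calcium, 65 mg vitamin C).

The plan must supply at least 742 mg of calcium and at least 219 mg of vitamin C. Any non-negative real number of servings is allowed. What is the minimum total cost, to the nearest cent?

$3.11

This is a tiny linear program; its minimum lies at a vertex of the feasible set. List the vertices and price them.
broccoli only: max(742/63, 219/104) = 11.78 servings → $6.48.
kale only: max(742/229, 219/65) = 3.369 servings → $3.20.
broccoli + kale with both tight: 0.09741 servings and 3.213 servings → $3.11.
Cheapest feasible corner: $3.11.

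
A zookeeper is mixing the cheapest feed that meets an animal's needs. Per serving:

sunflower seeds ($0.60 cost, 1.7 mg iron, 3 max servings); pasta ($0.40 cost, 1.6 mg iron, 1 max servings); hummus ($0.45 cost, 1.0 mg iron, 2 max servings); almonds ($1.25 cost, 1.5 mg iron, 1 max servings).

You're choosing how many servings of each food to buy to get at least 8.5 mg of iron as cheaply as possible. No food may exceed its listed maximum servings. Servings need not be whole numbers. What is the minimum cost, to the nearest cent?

$3.01

Cost per mg of iron: pasta $0.2500, sunflower seeds $0.3529, hummus $0.4500, almonds $0.8333.
Take 1 serving of pasta: +1.6 mg iron for $0.40 (total $0.40, still need 6.9 mg).
Take 3 servings of sunflower seeds: +5.1 mg iron for $1.80 (total $2.20, still need 1.8 mg).
Take 1.8 servings of hummus: +1.8 mg iron for $0.81 (total $3.01, still need 0.0 mg).
Greedy by cheapest-per-mg is optimal for a single linear constraint, so the minimum cost is $3.01.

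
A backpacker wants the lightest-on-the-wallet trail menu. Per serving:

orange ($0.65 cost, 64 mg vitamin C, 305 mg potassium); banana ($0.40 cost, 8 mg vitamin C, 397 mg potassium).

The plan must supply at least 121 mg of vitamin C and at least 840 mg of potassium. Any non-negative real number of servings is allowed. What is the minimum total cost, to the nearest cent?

At the optimum either one food covers both requirements or two foods hit both targets exactly; no other combination can be cheaper.
orange only: max(121/64, 840/305) = 2.754 servings → $1.79.
banana only: max(121/8, 840/397) = 15.12 servings → $6.05.
orange + banana with both tight: 1.799 servings and 0.7338 servings → $1.46.
So the least-cost plan costs $1.46.

$1.46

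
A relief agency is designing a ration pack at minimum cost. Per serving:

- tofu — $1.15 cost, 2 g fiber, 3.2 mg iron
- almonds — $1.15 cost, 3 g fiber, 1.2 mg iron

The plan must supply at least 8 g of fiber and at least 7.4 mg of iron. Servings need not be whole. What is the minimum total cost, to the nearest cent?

$3.74

Check every corner: each single food scaled to meet both minima, and each pair solved so both constraints bind.
tofu only: max(8/2, 7.4/3.2) = 4 servings → $4.60.
almonds only: max(8/3, 7.4/1.2) = 6.167 servings → $7.09.
tofu + almonds with both tight: 1.75 servings and 1.5 servings → $3.74.
The minimum over all feasible corners is $3.74.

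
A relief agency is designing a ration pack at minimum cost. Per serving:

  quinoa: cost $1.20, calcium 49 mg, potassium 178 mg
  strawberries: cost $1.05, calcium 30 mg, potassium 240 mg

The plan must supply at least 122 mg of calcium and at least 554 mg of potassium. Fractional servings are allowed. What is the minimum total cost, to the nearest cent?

The cheapest plan sits at a corner of the feasible region — with two constraints it uses at most two foods.
quinoa only: max(122/49, 554/178) = 3.112 servings → $3.73.
strawberries only: max(122/30, 554/240) = 4.067 servings → $4.27.
quinoa + strawberries with both tight: 1.972 servings and 0.8458 servings → $3.25.
Cheapest feasible corner: $3.25.

$3.25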